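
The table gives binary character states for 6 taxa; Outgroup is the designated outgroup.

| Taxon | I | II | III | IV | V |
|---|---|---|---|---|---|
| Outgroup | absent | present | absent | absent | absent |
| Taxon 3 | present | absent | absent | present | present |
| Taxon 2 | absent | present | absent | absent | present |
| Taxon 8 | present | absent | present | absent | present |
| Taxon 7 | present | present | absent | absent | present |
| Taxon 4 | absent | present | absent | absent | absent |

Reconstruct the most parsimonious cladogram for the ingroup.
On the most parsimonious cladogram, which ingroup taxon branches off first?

Taxon 4

Character polarity is set by the outgroup: the derived state is whichever differs from the outgroup's state, so for II the derived state is 'absent', and for the remaining characters it is 'present'.
I (derived state 'present') is shared by Taxon 3, Taxon 7, and Taxon 8 — a synapomorphy uniting that clade.
II: derived state 'absent' in Taxon 3 and Taxon 8 only — synapomorphy for {Taxon 3, Taxon 8}.
III: derived state 'present' in Taxon 8 only — an autapomorphy, so it tells us nothing about relationships among taxa.
IV (derived state 'present') is unique to Taxon 3 (autapomorphy; uninformative for grouping).
Only Taxon 2, Taxon 3, Taxon 7, and Taxon 8 show the derived state 'present' for V, supporting them as a clade.
Most parsimonious ingroup topology: ((((Taxon 3,Taxon 8),Taxon 7),Taxon 2),Taxon 4).
Taxon 4 is sister to the clade containing all other ingroup taxa, so it is the earliest-diverging (most basal) ingroup lineage.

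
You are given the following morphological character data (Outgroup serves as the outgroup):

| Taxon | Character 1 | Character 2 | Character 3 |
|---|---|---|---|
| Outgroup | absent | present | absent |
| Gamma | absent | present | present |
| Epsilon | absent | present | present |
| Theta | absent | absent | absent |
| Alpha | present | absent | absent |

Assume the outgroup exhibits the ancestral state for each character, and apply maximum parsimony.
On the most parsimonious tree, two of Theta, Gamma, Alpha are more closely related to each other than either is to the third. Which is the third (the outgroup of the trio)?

Gamma

Character polarity is set by the outgroup: the derived state is whichever differs from the outgroup's state, so for Character 2 the derived state is 'absent', and for the remaining characters it is 'present'.
Character 1: derived state 'present' in Alpha only — an autapomorphy, so it tells us nothing about relationships among taxa.
Character 2: derived state 'absent' in Alpha and Theta only — synapomorphy for {Alpha, Theta}.
Only Epsilon and Gamma show the derived state 'present' for Character 3, supporting them as a clade.
Most parsimonious ingroup topology: ((Gamma,Epsilon),(Theta,Alpha)).
Alpha and Theta share a more recent common ancestor with each other than either does with Gamma, so Gamma is the least closely related of the three.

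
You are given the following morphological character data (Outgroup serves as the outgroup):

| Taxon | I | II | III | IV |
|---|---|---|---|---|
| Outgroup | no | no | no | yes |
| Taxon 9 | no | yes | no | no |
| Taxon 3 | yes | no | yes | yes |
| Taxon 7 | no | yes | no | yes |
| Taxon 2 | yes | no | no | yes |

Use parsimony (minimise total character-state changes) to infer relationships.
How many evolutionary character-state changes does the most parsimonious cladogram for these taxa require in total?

4

Character polarity is set by the outgroup: the derived state is whichever differs from the outgroup's state, so for IV the derived state is 'no', and for the remaining characters it is 'yes'.
I: derived state 'yes' in Taxon 2 and Taxon 3 only — synapomorphy for {Taxon 2, Taxon 3}.
Only Taxon 7 and Taxon 9 show the derived state 'yes' for II, supporting them as a clade.
III: derived state 'yes' in Taxon 3 only — an autapomorphy, so it tells us nothing about relationships among taxa.
IV (derived state 'no') is unique to Taxon 9 (autapomorphy; uninformative for grouping).
Most parsimonious ingroup topology: ((Taxon 9,Taxon 7),(Taxon 3,Taxon 2)).
Changes per character on this tree: I: 1; II: 1; III: 1; IV: 1.
Total = 4.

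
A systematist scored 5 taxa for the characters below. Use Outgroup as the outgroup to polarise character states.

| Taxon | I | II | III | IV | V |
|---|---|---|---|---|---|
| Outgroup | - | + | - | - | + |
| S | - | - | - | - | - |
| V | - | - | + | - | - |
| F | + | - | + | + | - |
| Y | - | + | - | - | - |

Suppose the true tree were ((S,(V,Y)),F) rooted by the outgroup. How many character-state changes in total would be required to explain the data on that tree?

7

Map each character onto ((S,(V,Y)),F) (rooted by Outgroup) and count the minimum state changes it requires (Fitch parsimony):
I: 1; II: 2; III: 2; IV: 1; V: 1.
Total tree length = 7.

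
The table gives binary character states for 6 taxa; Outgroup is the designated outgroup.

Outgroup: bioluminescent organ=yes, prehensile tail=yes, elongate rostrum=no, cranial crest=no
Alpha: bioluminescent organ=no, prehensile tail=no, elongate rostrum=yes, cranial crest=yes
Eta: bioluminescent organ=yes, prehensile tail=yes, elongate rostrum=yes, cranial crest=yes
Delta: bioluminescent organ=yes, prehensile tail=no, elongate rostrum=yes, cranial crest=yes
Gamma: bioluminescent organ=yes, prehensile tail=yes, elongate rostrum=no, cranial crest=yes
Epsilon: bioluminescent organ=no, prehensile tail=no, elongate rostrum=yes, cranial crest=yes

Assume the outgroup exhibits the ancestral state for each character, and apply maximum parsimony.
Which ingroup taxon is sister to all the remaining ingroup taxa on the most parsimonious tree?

Gamma

Character polarity is set by the outgroup: the derived state is whichever differs from the outgroup's state, so for bioluminescent organ, prehensile tail the derived state is 'no', and for the remaining characters it is 'yes'.
bioluminescent organ: derived state 'no' in Alpha and Epsilon only — synapomorphy for {Alpha, Epsilon}.
prehensile tail (derived state 'no') is shared by Alpha, Delta, and Epsilon — a synapomorphy uniting that clade.
elongate rostrum (derived state 'yes') is shared by Alpha, Delta, Epsilon, and Eta — a synapomorphy uniting that clade.
cranial crest (derived state 'yes') is shared by all ingroup taxa — unites the whole ingroup.
Most parsimonious ingroup topology: (((Delta,(Alpha,Epsilon)),Eta),Gamma).
Gamma is sister to the clade containing all other ingroup taxa, so it is the earliest-diverging (most basal) ingroup lineage.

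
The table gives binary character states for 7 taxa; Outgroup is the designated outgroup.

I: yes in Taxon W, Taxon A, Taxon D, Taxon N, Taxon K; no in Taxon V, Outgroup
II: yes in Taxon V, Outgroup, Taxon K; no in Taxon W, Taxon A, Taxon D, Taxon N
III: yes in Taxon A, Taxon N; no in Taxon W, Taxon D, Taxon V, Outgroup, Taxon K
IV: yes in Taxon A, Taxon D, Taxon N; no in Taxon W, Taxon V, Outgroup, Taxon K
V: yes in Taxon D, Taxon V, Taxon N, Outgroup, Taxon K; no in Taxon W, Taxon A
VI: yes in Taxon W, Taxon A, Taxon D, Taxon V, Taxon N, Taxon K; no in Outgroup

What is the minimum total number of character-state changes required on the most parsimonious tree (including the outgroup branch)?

7

Character polarity is set by the outgroup: the derived state is whichever differs from the outgroup's state, so for II, V the derived state is 'no', and for the remaining characters it is 'yes'.
I: derived state 'yes' in Taxon A, Taxon D, Taxon K, Taxon N, and Taxon W only — synapomorphy for {Taxon A, Taxon D, Taxon K, Taxon N, Taxon W}.
II: derived state 'no' in Taxon A, Taxon D, Taxon N, and Taxon W only — synapomorphy for {Taxon A, Taxon D, Taxon N, Taxon W}.
III (derived state 'yes') is shared by Taxon A and Taxon N — a synapomorphy uniting that clade.
IV (derived state 'yes') is shared by Taxon A, Taxon D, and Taxon N — a synapomorphy uniting that clade.
V groups Taxon A and Taxon W, which is incompatible with the clades supported by the remaining characters; treating it as convergent (homoplasy) costs fewer steps than any alternative tree.
All ingroup taxa share the derived state 'yes' for VI; it defines the ingroup but does not resolve relationships within it.
Most parsimonious ingroup topology: ((Taxon K,((Taxon D,(Taxon A,Taxon N)),Taxon W)),Taxon V).
Changes per character on this tree: I: 1; II: 1; III: 1; IV: 1; V: 2; VI: 1.
Total = 7.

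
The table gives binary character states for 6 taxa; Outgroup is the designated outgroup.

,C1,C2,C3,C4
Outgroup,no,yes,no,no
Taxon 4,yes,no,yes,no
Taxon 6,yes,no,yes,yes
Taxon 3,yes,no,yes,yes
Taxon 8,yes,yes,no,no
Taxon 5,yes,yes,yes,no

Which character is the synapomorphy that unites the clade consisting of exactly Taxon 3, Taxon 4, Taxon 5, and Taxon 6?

C3

Character polarity is set by the outgroup: the derived state is whichever differs from the outgroup's state, so for C2 the derived state is 'no', and for the remaining characters it is 'yes'.
All ingroup taxa share the derived state 'yes' for C1; it defines the ingroup but does not resolve relationships within it.
Only Taxon 3, Taxon 4, and Taxon 6 show the derived state 'no' for C2, supporting them as a clade.
C3: derived state 'yes' in Taxon 3, Taxon 4, Taxon 5, and Taxon 6 only — synapomorphy for {Taxon 3, Taxon 4, Taxon 5, Taxon 6}.
Only Taxon 3 and Taxon 6 show the derived state 'yes' for C4, supporting them as a clade.
Most parsimonious ingroup topology: (((Taxon 4,(Taxon 6,Taxon 3)),Taxon 5),Taxon 8).
The clade {Taxon 3, Taxon 4, Taxon 5, Taxon 6} is supported by C3: its derived state 'yes' occurs in exactly those taxa and in no other taxon (including the outgroup).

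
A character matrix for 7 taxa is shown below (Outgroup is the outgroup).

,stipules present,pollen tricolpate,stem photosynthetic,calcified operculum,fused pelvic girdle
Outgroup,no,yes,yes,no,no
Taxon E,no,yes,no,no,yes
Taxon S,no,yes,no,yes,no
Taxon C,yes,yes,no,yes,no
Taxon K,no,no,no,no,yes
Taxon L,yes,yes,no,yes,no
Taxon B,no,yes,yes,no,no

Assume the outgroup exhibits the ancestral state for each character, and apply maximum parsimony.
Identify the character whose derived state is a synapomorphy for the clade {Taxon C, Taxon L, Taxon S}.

Character polarity is set by the outgroup: the derived state is whichever differs from the outgroup's state, so for pollen tricolpate, stem photosynthetic the derived state is 'no', and for the remaining characters it is 'yes'.
Only Taxon C and Taxon L show the derived state 'yes' for stipules present, supporting them as a clade.
pollen tricolpate: derived state 'no' in Taxon K only — an autapomorphy, so it tells us nothing about relationships among taxa.
Only Taxon C, Taxon E, Taxon K, Taxon L, and Taxon S show the derived state 'no' for stem photosynthetic, supporting them as a clade.
Only Taxon C, Taxon L, and Taxon S show the derived state 'yes' for calcified operculum, supporting them as a clade.
fused pelvic girdle (derived state 'yes') is shared by Taxon E and Taxon K — a synapomorphy uniting that clade.
Most parsimonious ingroup topology: (((Taxon E,Taxon K),(Taxon S,(Taxon C,Taxon L))),Taxon B).
The clade {Taxon C, Taxon L, Taxon S} is supported by calcified operculum: its derived state 'yes' occurs in exactly those taxa and in no other taxon (including the outgroup).

calcified operculum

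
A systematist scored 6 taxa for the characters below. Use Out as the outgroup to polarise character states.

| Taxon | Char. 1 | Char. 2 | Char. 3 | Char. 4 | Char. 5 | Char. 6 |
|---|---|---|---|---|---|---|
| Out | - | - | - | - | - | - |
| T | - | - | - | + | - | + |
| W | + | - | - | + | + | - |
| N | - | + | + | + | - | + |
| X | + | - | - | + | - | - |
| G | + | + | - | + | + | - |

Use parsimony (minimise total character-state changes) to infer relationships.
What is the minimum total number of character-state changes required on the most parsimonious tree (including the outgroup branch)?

The outgroup has state '-' for every character, so '+' is the derived state throughout.
Char. 1: derived state '+' in G, W, and X only — synapomorphy for {G, W, X}.
Char. 2 (state '+') occurs in G and N but conflicts with the nesting implied by the other characters — most parsimoniously interpreted as homoplasy.
Char. 3: derived state '+' in N only — an autapomorphy, so it tells us nothing about relationships among taxa.
Char. 4 (derived state '+') is shared by all ingroup taxa — unites the whole ingroup.
Only G and W show the derived state '+' for Char. 5, supporting them as a clade.
Char. 6: derived state '+' in N and T only — synapomorphy for {N, T}.
Most parsimonious ingroup topology: ((T,N),((W,G),X)).
Changes per character on this tree: Char. 1: 1; Char. 2: 2; Char. 3: 1; Char. 4: 1; Char. 5: 1; Char. 6: 1.
Total = 7.

7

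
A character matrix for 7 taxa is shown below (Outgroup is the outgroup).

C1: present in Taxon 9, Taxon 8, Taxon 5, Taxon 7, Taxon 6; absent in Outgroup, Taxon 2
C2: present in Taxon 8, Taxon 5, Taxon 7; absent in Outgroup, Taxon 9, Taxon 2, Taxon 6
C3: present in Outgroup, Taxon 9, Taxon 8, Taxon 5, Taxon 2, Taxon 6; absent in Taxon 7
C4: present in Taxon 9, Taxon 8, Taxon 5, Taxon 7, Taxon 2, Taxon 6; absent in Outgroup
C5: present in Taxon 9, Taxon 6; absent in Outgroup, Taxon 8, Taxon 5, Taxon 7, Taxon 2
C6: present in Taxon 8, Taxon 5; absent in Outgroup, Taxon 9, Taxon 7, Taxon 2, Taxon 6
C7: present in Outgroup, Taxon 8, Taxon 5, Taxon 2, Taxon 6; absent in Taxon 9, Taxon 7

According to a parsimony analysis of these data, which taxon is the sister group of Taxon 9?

Taxon 6

Character polarity is set by the outgroup: the derived state is whichever differs from the outgroup's state, so for C3, C7 the derived state is 'absent', and for the remaining characters it is 'present'.
C1 (derived state 'present') is shared by Taxon 5, Taxon 6, Taxon 7, Taxon 8, and Taxon 9 — a synapomorphy uniting that clade.
C2 (derived state 'present') is shared by Taxon 5, Taxon 7, and Taxon 8 — a synapomorphy uniting that clade.
C3: derived state 'absent' in Taxon 7 only — an autapomorphy, so it tells us nothing about relationships among taxa.
All ingroup taxa share the derived state 'present' for C4; it defines the ingroup but does not resolve relationships within it.
C5 (derived state 'present') is shared by Taxon 6 and Taxon 9 — a synapomorphy uniting that clade.
Only Taxon 5 and Taxon 8 show the derived state 'present' for C6, supporting them as a clade.
C7 (state 'absent') occurs in Taxon 7 and Taxon 9 but conflicts with the nesting implied by the other characters — most parsimoniously interpreted as homoplasy.
Most parsimonious ingroup topology: (((Taxon 9,Taxon 6),((Taxon 8,Taxon 5),Taxon 7)),Taxon 2).
Taxon 9 and Taxon 6 form a cherry on this tree, so they are sister taxa.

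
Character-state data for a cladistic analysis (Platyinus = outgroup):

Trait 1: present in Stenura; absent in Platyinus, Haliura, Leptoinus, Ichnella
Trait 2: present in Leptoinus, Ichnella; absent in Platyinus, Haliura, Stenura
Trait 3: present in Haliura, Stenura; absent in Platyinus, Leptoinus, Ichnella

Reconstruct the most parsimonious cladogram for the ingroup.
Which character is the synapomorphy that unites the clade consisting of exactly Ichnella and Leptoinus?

Trait 2

The outgroup has state 'absent' for every character, so 'present' is the derived state throughout.
Trait 1 (derived state 'present') is unique to Stenura (autapomorphy; uninformative for grouping).
Trait 2: derived state 'present' in Ichnella and Leptoinus only — synapomorphy for {Ichnella, Leptoinus}.
Trait 3 (derived state 'present') is shared by Haliura and Stenura — a synapomorphy uniting that clade.
Most parsimonious ingroup topology: ((Haliura,Stenura),(Leptoinus,Ichnella)).
The clade {Ichnella, Leptoinus} is supported by Trait 2: its derived state 'present' occurs in exactly those taxa and in no other taxon (including the outgroup).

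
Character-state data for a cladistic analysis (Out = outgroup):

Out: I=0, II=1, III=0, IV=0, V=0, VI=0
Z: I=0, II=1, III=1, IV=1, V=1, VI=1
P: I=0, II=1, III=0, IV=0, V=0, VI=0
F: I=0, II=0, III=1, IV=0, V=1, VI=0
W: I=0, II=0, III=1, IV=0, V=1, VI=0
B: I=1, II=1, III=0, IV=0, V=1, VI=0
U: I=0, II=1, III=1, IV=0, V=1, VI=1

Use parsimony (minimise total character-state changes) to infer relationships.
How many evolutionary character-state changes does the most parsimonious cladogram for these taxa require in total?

Character polarity is set by the outgroup: the derived state is whichever differs from the outgroup's state, so for II the derived state is '0', and for the remaining characters it is '1'.
I (derived state '1') is unique to B (autapomorphy; uninformative for grouping).
Only F and W show the derived state '0' for II, supporting them as a clade.
Only F, U, W, and Z show the derived state '1' for III, supporting them as a clade.
IV (derived state '1') is unique to Z (autapomorphy; uninformative for grouping).
V (derived state '1') is shared by B, F, U, W, and Z — a synapomorphy uniting that clade.
Only U and Z show the derived state '1' for VI, supporting them as a clade.
Most parsimonious ingroup topology: ((((Z,U),(F,W)),B),P).
Changes per character on this tree: I: 1; II: 1; III: 1; IV: 1; V: 1; VI: 1.
Total = 6.

6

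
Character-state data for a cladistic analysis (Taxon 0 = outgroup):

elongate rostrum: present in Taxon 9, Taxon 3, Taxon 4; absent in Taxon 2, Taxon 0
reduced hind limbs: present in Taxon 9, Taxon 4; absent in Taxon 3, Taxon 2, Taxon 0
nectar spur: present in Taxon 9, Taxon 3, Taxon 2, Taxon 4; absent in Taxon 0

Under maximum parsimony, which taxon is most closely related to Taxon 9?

Taxon 4

The outgroup has state 'absent' for every character, so 'present' is the derived state throughout.
elongate rostrum: derived state 'present' in Taxon 3, Taxon 4, and Taxon 9 only — synapomorphy for {Taxon 3, Taxon 4, Taxon 9}.
Only Taxon 4 and Taxon 9 show the derived state 'present' for reduced hind limbs, supporting them as a clade.
nectar spur (derived state 'present') is shared by all ingroup taxa — unites the whole ingroup.
Most parsimonious ingroup topology: ((Taxon 3,(Taxon 9,Taxon 4)),Taxon 2).
Taxon 9 and Taxon 4 form a cherry on this tree, so they are sister taxa.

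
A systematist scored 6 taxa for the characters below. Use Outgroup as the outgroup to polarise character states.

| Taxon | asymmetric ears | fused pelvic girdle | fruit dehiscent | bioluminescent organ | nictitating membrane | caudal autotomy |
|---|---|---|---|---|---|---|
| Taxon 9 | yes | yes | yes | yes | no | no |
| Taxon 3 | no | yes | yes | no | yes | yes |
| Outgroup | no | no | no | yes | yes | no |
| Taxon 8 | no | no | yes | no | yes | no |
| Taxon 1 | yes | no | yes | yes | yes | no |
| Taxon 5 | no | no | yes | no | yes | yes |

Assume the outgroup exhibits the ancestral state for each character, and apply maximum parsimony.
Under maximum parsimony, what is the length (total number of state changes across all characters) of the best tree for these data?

7

Character polarity is set by the outgroup: the derived state is whichever differs from the outgroup's state, so for bioluminescent organ, nictitating membrane the derived state is 'no', and for the remaining characters it is 'yes'.
Only Taxon 1 and Taxon 9 show the derived state 'yes' for asymmetric ears, supporting them as a clade.
fused pelvic girdle (state 'yes') occurs in Taxon 3 and Taxon 9 but conflicts with the nesting implied by the other characters — most parsimoniously interpreted as homoplasy.
fruit dehiscent (derived state 'yes') is shared by all ingroup taxa — unites the whole ingroup.
bioluminescent organ (derived state 'no') is shared by Taxon 3, Taxon 5, and Taxon 8 — a synapomorphy uniting that clade.
nictitating membrane (derived state 'no') is unique to Taxon 9 (autapomorphy; uninformative for grouping).
caudal autotomy (derived state 'yes') is shared by Taxon 3 and Taxon 5 — a synapomorphy uniting that clade.
Most parsimonious ingroup topology: ((Taxon 9,Taxon 1),((Taxon 5,Taxon 3),Taxon 8)).
Changes per character on this tree: asymmetric ears: 1; fused pelvic girdle: 2; fruit dehiscent: 1; bioluminescent organ: 1; nictitating membrane: 1; caudal autotomy: 1.
Total = 7.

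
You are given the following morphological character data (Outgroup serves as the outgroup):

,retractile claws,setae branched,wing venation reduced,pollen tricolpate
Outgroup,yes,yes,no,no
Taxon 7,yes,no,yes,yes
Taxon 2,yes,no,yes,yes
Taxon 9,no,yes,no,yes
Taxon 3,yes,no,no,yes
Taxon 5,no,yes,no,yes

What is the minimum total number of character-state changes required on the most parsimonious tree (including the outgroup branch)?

Character polarity is set by the outgroup: the derived state is whichever differs from the outgroup's state, so for retractile claws, setae branched the derived state is 'no', and for the remaining characters it is 'yes'.
retractile claws (derived state 'no') is shared by Taxon 5 and Taxon 9 — a synapomorphy uniting that clade.
setae branched: derived state 'no' in Taxon 2, Taxon 3, and Taxon 7 only — synapomorphy for {Taxon 2, Taxon 3, Taxon 7}.
wing venation reduced (derived state 'yes') is shared by Taxon 2 and Taxon 7 — a synapomorphy uniting that clade.
All ingroup taxa share the derived state 'yes' for pollen tricolpate; it defines the ingroup but does not resolve relationships within it.
Most parsimonious ingroup topology: (((Taxon 7,Taxon 2),Taxon 3),(Taxon 9,Taxon 5)).
Changes per character on this tree: retractile claws: 1; setae branched: 1; wing venation reduced: 1; pollen tricolpate: 1.
Total = 4.

4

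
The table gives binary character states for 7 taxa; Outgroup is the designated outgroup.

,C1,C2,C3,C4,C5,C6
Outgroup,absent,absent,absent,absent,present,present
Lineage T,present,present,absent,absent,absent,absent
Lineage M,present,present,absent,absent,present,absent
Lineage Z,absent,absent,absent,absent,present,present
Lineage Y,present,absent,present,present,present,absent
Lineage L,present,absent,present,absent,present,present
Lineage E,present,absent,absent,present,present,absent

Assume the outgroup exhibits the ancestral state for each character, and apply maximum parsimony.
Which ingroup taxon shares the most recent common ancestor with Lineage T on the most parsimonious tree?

Character polarity is set by the outgroup: the derived state is whichever differs from the outgroup's state, so for C5, C6 the derived state is 'absent', and for the remaining characters it is 'present'.
C1 (derived state 'present') is shared by Lineage E, Lineage L, Lineage M, Lineage T, and Lineage Y — a synapomorphy uniting that clade.
C2 (derived state 'present') is shared by Lineage M and Lineage T — a synapomorphy uniting that clade.
C3 (state 'present') occurs in Lineage L and Lineage Y but conflicts with the nesting implied by the other characters — most parsimoniously interpreted as homoplasy.
Only Lineage E and Lineage Y show the derived state 'present' for C4, supporting them as a clade.
C5 (derived state 'absent') is unique to Lineage T (autapomorphy; uninformative for grouping).
C6: derived state 'absent' in Lineage E, Lineage M, Lineage T, and Lineage Y only — synapomorphy for {Lineage E, Lineage M, Lineage T, Lineage Y}.
Most parsimonious ingroup topology: ((((Lineage T,Lineage M),(Lineage Y,Lineage E)),Lineage L),Lineage Z).
Lineage T and Lineage M form a cherry on this tree, so they are sister taxa.

Lineage M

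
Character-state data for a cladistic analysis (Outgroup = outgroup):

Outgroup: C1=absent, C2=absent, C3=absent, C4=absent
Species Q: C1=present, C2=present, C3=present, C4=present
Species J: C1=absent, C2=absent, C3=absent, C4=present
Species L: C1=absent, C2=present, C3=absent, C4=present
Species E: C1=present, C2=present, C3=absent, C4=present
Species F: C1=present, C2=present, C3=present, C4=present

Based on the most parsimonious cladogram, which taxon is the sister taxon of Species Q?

The outgroup has state 'absent' for every character, so 'present' is the derived state throughout.
C1: derived state 'present' in Species E, Species F, and Species Q only — synapomorphy for {Species E, Species F, Species Q}.
C2: derived state 'present' in Species E, Species F, Species L, and Species Q only — synapomorphy for {Species E, Species F, Species L, Species Q}.
Only Species F and Species Q show the derived state 'present' for C3, supporting them as a clade.
C4 (derived state 'present') is shared by all ingroup taxa — unites the whole ingroup.
Most parsimonious ingroup topology: ((((Species Q,Species F),Species E),Species L),Species J).
Species Q and Species F form a cherry on this tree, so they are sister taxa.

Species F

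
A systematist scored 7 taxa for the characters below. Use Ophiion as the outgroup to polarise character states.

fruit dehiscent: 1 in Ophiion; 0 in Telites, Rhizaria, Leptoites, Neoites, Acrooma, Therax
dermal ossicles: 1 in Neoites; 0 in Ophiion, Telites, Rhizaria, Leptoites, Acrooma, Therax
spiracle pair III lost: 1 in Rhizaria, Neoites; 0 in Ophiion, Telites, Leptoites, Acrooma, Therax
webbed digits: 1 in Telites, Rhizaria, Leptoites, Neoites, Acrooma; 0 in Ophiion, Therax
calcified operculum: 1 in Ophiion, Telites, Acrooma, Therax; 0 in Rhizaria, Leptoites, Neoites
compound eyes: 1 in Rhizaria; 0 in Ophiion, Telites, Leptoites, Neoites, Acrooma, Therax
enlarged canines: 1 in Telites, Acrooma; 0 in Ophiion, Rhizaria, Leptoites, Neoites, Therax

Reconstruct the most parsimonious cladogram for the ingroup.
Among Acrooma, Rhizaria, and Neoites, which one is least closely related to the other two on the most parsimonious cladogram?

Acrooma

Character polarity is set by the outgroup: the derived state is whichever differs from the outgroup's state, so for fruit dehiscent, calcified operculum the derived state is '0', and for the remaining characters it is '1'.
All ingroup taxa share the derived state '0' for fruit dehiscent; it defines the ingroup but does not resolve relationships within it.
dermal ossicles (derived state '1') is unique to Neoites (autapomorphy; uninformative for grouping).
spiracle pair III lost: derived state '1' in Neoites and Rhizaria only — synapomorphy for {Neoites, Rhizaria}.
Only Acrooma, Leptoites, Neoites, Rhizaria, and Telites show the derived state '1' for webbed digits, supporting them as a clade.
calcified operculum (derived state '0') is shared by Leptoites, Neoites, and Rhizaria — a synapomorphy uniting that clade.
compound eyes: derived state '1' in Rhizaria only — an autapomorphy, so it tells us nothing about relationships among taxa.
Only Acrooma and Telites show the derived state '1' for enlarged canines, supporting them as a clade.
Most parsimonious ingroup topology: (((Telites,Acrooma),(Leptoites,(Neoites,Rhizaria))),Therax).
Rhizaria and Neoites share a more recent common ancestor with each other than either does with Acrooma, so Acrooma is the least closely related of the three.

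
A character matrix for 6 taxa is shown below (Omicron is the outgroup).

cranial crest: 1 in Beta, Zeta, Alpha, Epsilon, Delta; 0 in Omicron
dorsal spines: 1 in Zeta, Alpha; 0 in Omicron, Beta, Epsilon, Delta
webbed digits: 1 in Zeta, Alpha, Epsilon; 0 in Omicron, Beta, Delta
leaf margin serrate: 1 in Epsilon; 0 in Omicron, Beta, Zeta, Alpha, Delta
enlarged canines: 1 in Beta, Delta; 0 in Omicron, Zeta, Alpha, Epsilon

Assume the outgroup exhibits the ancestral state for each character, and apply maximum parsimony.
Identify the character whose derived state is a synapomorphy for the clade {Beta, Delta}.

enlarged canines

The outgroup has state '0' for every character, so '1' is the derived state throughout.
All ingroup taxa share the derived state '1' for cranial crest; it defines the ingroup but does not resolve relationships within it.
dorsal spines: derived state '1' in Alpha and Zeta only — synapomorphy for {Alpha, Zeta}.
webbed digits (derived state '1') is shared by Alpha, Epsilon, and Zeta — a synapomorphy uniting that clade.
leaf margin serrate: derived state '1' in Epsilon only — an autapomorphy, so it tells us nothing about relationships among taxa.
enlarged canines (derived state '1') is shared by Beta and Delta — a synapomorphy uniting that clade.
Most parsimonious ingroup topology: ((Beta,Delta),((Zeta,Alpha),Epsilon)).
The clade {Beta, Delta} is supported by enlarged canines: its derived state '1' occurs in exactly those taxa and in no other taxon (including the outgroup).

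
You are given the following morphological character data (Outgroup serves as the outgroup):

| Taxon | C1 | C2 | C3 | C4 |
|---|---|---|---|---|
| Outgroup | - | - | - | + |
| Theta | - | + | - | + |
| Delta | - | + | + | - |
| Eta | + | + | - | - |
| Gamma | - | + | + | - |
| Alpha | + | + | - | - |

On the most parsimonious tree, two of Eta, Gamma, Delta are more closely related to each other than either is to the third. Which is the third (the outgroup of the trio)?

Eta

Character polarity is set by the outgroup: the derived state is whichever differs from the outgroup's state, so for C4 the derived state is '-', and for the remaining characters it is '+'.
C1: derived state '+' in Alpha and Eta only — synapomorphy for {Alpha, Eta}.
C2 (derived state '+') is shared by all ingroup taxa — unites the whole ingroup.
Only Delta and Gamma show the derived state '+' for C3, supporting them as a clade.
C4: derived state '-' in Alpha, Delta, Eta, and Gamma only — synapomorphy for {Alpha, Delta, Eta, Gamma}.
Most parsimonious ingroup topology: (Theta,((Delta,Gamma),(Eta,Alpha))).
Gamma and Delta share a more recent common ancestor with each other than either does with Eta, so Eta is the least closely related of the three.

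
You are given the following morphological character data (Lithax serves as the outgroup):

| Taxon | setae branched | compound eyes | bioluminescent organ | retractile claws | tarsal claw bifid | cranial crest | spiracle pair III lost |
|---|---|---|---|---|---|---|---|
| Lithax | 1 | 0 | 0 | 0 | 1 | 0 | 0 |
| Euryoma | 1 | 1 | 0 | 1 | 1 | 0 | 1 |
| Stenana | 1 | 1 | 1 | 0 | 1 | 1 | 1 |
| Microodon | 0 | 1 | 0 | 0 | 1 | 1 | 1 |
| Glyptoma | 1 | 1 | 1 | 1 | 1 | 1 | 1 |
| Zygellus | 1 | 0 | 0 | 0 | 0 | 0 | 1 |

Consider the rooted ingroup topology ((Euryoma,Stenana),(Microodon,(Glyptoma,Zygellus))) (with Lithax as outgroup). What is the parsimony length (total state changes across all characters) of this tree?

12

Map each character onto ((Euryoma,Stenana),(Microodon,(Glyptoma,Zygellus))) (rooted by Lithax) and count the minimum state changes it requires (Fitch parsimony):
setae branched: 1; compound eyes: 2; bioluminescent organ: 2; retractile claws: 2; tarsal claw bifid: 1; cranial crest: 3; spiracle pair III lost: 1.
Total tree length = 12.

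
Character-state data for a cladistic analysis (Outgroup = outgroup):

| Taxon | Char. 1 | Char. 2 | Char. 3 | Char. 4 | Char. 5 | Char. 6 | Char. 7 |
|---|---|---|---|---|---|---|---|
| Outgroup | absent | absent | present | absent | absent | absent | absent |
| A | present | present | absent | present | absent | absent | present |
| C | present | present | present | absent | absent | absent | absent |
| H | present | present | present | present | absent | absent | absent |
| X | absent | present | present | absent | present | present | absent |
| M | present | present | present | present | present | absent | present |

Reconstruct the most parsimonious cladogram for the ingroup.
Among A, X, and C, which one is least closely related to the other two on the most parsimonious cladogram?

Character polarity is set by the outgroup: the derived state is whichever differs from the outgroup's state, so for Char. 3 the derived state is 'absent', and for the remaining characters it is 'present'.
Char. 1: derived state 'present' in A, C, H, and M only — synapomorphy for {A, C, H, M}.
Char. 2 (derived state 'present') is shared by all ingroup taxa — unites the whole ingroup.
Char. 3: derived state 'absent' in A only — an autapomorphy, so it tells us nothing about relationships among taxa.
Only A, H, and M show the derived state 'present' for Char. 4, supporting them as a clade.
Char. 5 (state 'present') occurs in M and X but conflicts with the nesting implied by the other characters — most parsimoniously interpreted as homoplasy.
Char. 6 (derived state 'present') is unique to X (autapomorphy; uninformative for grouping).
Char. 7 (derived state 'present') is shared by A and M — a synapomorphy uniting that clade.
Most parsimonious ingroup topology: ((((A,M),H),C),X).
C and A share a more recent common ancestor with each other than either does with X, so X is the least closely related of the three.

X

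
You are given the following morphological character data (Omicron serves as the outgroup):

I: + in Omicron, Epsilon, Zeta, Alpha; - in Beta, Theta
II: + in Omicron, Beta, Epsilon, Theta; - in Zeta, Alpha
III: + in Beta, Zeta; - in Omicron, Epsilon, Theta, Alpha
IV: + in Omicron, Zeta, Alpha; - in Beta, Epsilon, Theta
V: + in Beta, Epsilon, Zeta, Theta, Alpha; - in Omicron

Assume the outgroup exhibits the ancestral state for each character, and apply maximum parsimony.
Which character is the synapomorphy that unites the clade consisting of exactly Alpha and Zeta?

Character polarity is set by the outgroup: the derived state is whichever differs from the outgroup's state, so for I, II, IV the derived state is '-', and for the remaining characters it is '+'.
Only Beta and Theta show the derived state '-' for I, supporting them as a clade.
II (derived state '-') is shared by Alpha and Zeta — a synapomorphy uniting that clade.
III groups Beta and Zeta, which is incompatible with the clades supported by the remaining characters; treating it as convergent (homoplasy) costs fewer steps than any alternative tree.
IV: derived state '-' in Beta, Epsilon, and Theta only — synapomorphy for {Beta, Epsilon, Theta}.
V (derived state '+') is shared by all ingroup taxa — unites the whole ingroup.
Most parsimonious ingroup topology: (((Beta,Theta),Epsilon),(Zeta,Alpha)).
The clade {Alpha, Zeta} is supported by II: its derived state '-' occurs in exactly those taxa and in no other taxon (including the outgroup).

II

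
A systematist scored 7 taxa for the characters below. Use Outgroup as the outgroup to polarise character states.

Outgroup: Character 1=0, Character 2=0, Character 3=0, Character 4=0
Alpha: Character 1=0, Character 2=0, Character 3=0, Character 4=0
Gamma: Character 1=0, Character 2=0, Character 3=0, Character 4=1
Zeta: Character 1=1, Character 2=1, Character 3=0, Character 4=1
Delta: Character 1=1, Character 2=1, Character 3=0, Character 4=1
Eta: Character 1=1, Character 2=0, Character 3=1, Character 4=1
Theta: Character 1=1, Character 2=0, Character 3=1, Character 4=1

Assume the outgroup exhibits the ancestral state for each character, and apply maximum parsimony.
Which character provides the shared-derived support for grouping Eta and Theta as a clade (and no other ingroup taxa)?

Character 3

The outgroup has state '0' for every character, so '1' is the derived state throughout.
Character 1: derived state '1' in Delta, Eta, Theta, and Zeta only — synapomorphy for {Delta, Eta, Theta, Zeta}.
Only Delta and Zeta show the derived state '1' for Character 2, supporting them as a clade.
Character 3: derived state '1' in Eta and Theta only — synapomorphy for {Eta, Theta}.
Character 4: derived state '1' in Delta, Eta, Gamma, Theta, and Zeta only — synapomorphy for {Delta, Eta, Gamma, Theta, Zeta}.
Most parsimonious ingroup topology: (Alpha,(Gamma,((Zeta,Delta),(Eta,Theta)))).
The clade {Eta, Theta} is supported by Character 3: its derived state '1' occurs in exactly those taxa and in no other taxon (including the outgroup).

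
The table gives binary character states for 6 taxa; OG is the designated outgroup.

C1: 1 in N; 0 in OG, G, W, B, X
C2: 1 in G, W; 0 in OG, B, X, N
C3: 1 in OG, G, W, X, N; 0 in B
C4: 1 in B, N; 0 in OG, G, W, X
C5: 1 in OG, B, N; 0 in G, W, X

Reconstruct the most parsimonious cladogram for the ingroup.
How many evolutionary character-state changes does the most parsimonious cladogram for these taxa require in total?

5

Character polarity is set by the outgroup: the derived state is whichever differs from the outgroup's state, so for C3, C5 the derived state is '0', and for the remaining characters it is '1'.
C1 (derived state '1') is unique to N (autapomorphy; uninformative for grouping).
C2 (derived state '1') is shared by G and W — a synapomorphy uniting that clade.
C3: derived state '0' in B only — an autapomorphy, so it tells us nothing about relationships among taxa.
C4: derived state '1' in B and N only — synapomorphy for {B, N}.
C5 (derived state '0') is shared by G, W, and X — a synapomorphy uniting that clade.
Most parsimonious ingroup topology: (((G,W),X),(B,N)).
Changes per character on this tree: C1: 1; C2: 1; C3: 1; C4: 1; C5: 1.
Total = 5.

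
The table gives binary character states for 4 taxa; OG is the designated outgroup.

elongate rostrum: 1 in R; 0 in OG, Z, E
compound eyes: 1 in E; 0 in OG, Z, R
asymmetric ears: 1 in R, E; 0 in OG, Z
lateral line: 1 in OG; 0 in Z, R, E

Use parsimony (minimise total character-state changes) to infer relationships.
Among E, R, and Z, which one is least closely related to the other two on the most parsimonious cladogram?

Character polarity is set by the outgroup: the derived state is whichever differs from the outgroup's state, so for lateral line the derived state is '0', and for the remaining characters it is '1'.
elongate rostrum: derived state '1' in R only — an autapomorphy, so it tells us nothing about relationships among taxa.
compound eyes: derived state '1' in E only — an autapomorphy, so it tells us nothing about relationships among taxa.
asymmetric ears (derived state '1') is shared by E and R — a synapomorphy uniting that clade.
All ingroup taxa share the derived state '0' for lateral line; it defines the ingroup but does not resolve relationships within it.
Most parsimonious ingroup topology: (Z,(R,E)).
E and R share a more recent common ancestor with each other than either does with Z, so Z is the least closely related of the three.

Z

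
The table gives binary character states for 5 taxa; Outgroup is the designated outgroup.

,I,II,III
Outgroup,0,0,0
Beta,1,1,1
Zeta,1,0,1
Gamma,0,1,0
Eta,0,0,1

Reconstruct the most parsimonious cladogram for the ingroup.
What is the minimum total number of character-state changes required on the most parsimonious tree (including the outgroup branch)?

The outgroup has state '0' for every character, so '1' is the derived state throughout.
I (derived state '1') is shared by Beta and Zeta — a synapomorphy uniting that clade.
II groups Beta and Gamma, which is incompatible with the clades supported by the remaining characters; treating it as convergent (homoplasy) costs fewer steps than any alternative tree.
III (derived state '1') is shared by Beta, Eta, and Zeta — a synapomorphy uniting that clade.
Most parsimonious ingroup topology: (((Beta,Zeta),Eta),Gamma).
Changes per character on this tree: I: 1; II: 2; III: 1.
Total = 4.

4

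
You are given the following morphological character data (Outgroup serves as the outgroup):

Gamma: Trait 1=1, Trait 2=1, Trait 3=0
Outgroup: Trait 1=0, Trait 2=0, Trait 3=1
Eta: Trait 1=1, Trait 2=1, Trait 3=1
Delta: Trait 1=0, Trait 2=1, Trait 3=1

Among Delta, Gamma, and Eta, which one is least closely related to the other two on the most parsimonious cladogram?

Delta

Character polarity is set by the outgroup: the derived state is whichever differs from the outgroup's state, so for Trait 3 the derived state is '0', and for the remaining characters it is '1'.
Trait 1 (derived state '1') is shared by Eta and Gamma — a synapomorphy uniting that clade.
All ingroup taxa share the derived state '1' for Trait 2; it defines the ingroup but does not resolve relationships within it.
Trait 3 (derived state '0') is unique to Gamma (autapomorphy; uninformative for grouping).
Most parsimonious ingroup topology: (Delta,(Eta,Gamma)).
Gamma and Eta share a more recent common ancestor with each other than either does with Delta, so Delta is the least closely related of the three.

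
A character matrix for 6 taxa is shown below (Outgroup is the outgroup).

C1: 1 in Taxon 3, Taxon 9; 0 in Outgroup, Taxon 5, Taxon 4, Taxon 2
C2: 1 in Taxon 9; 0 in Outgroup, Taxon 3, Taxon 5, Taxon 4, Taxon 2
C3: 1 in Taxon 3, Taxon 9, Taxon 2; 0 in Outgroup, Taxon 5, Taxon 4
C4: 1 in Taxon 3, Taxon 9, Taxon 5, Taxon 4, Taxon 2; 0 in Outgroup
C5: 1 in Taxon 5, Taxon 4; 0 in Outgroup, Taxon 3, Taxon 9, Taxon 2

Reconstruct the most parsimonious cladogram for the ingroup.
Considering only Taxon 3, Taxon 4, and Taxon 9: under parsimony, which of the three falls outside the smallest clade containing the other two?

The outgroup has state '0' for every character, so '1' is the derived state throughout.
C1 (derived state '1') is shared by Taxon 3 and Taxon 9 — a synapomorphy uniting that clade.
C2: derived state '1' in Taxon 9 only — an autapomorphy, so it tells us nothing about relationships among taxa.
C3 (derived state '1') is shared by Taxon 2, Taxon 3, and Taxon 9 — a synapomorphy uniting that clade.
All ingroup taxa share the derived state '1' for C4; it defines the ingroup but does not resolve relationships within it.
Only Taxon 4 and Taxon 5 show the derived state '1' for C5, supporting them as a clade.
Most parsimonious ingroup topology: (((Taxon 3,Taxon 9),Taxon 2),(Taxon 5,Taxon 4)).
Taxon 3 and Taxon 9 share a more recent common ancestor with each other than either does with Taxon 4, so Taxon 4 is the least closely related of the three.

Taxon 4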